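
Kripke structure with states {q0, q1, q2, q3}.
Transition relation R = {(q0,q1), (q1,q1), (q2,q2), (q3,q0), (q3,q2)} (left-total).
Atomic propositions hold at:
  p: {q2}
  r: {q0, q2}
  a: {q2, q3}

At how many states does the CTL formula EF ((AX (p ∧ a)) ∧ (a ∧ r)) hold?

Sat(p ∧ a) = {q2}
Sat(AX (p ∧ a)) = {s : every successor in {q2}} = {q2}
Sat(a ∧ r) = {q2}
Sat((AX (p ∧ a)) ∧ (a ∧ r)) = {q2}
EF ((AX (p ∧ a)) ∧ (a ∧ r)): least fixpoint, start Z0 = {q2}, add states with some successor in Z. Z1 = {q2, q3}; fixed.
Sat(EF ((AX (p ∧ a)) ∧ (a ∧ r))) = {q2, q3}
|Sat(EF ((AX (p ∧ a)) ∧ (a ∧ r)))| = |{q2, q3}| = 2.

2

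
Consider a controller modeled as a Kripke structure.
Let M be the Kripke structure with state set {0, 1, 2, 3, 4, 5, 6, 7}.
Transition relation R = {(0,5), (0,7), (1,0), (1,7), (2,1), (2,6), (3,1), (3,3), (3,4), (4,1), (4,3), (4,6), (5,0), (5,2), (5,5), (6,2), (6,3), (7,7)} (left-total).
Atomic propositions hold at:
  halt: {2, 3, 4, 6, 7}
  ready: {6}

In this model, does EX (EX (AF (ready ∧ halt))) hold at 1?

No

Sat(ready ∧ halt) = {6}
AF (ready ∧ halt): least fixpoint, start Z0 = {6}, add states with every successor in Z. Already a fixed point.
Sat(AF (ready ∧ halt)) = {6}
Sat(EX (AF (ready ∧ halt))) = {s : some successor in {6}} = {2, 4}
Sat(EX (EX (AF (ready ∧ halt)))) = {s : some successor in {2, 4}} = {3, 5, 6}
1 ∉ Sat(EX (EX (AF (ready ∧ halt)))) = {3, 5, 6}, so the formula does not hold at 1.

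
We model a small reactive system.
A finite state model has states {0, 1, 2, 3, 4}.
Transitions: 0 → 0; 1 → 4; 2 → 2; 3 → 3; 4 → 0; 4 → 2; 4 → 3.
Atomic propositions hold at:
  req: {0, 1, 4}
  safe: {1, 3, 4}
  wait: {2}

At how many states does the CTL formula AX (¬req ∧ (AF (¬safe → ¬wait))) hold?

1

Sat(¬req) = {2, 3}
Sat(¬safe) = {0, 2}
Sat(¬wait) = {0, 1, 3, 4}
Sat(¬safe → ¬wait) = {0, 1, 3, 4}
AF (¬safe → ¬wait): least fixpoint, start Z0 = {0, 1, 3, 4}, add states with every successor in Z. Already a fixed point.
Sat(AF (¬safe → ¬wait)) = {0, 1, 3, 4}
Sat(¬req ∧ (AF (¬safe → ¬wait))) = {3}
Sat(AX (¬req ∧ (AF (¬safe → ¬wait)))) = {s : every successor in {3}} = {3}
|Sat(AX (¬req ∧ (AF (¬safe → ¬wait))))| = |{3}| = 1.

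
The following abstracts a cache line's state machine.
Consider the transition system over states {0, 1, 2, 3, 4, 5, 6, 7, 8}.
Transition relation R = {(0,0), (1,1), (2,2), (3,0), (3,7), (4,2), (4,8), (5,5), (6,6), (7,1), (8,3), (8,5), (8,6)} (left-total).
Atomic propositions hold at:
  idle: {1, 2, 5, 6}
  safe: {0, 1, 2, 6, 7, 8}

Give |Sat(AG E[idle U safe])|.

5

E[idle U safe]: least fixpoint, start Z0 = Sat(safe) = {0, 1, 2, 6, 7, 8}, add states in Sat(idle) with some successor in Z. Already a fixed point.
Sat(E[idle U safe]) = {0, 1, 2, 6, 7, 8}
AG E[idle U safe]: greatest fixpoint, start Z0 = {0, 1, 2, 6, 7, 8}, keep only states in Sat with every successor in Z. Z1 = {0, 1, 2, 6, 7}; fixed.
Sat(AG E[idle U safe]) = {0, 1, 2, 6, 7}
|Sat(AG E[idle U safe])| = |{0, 1, 2, 6, 7}| = 5.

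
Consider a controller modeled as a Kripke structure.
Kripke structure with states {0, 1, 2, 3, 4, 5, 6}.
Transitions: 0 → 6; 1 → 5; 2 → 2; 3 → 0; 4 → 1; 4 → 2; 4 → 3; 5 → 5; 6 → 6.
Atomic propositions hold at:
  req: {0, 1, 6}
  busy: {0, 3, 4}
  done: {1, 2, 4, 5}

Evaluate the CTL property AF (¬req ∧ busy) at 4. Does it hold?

Yes

Sat(¬req) = {2, 3, 4, 5}
Sat(¬req ∧ busy) = {3, 4}
AF (¬req ∧ busy): least fixpoint, start Z0 = {3, 4}, add states with every successor in Z. Already a fixed point.
Sat(AF (¬req ∧ busy)) = {3, 4}
4 ∈ Sat(AF (¬req ∧ busy)) = {3, 4}, so the formula holds at 4.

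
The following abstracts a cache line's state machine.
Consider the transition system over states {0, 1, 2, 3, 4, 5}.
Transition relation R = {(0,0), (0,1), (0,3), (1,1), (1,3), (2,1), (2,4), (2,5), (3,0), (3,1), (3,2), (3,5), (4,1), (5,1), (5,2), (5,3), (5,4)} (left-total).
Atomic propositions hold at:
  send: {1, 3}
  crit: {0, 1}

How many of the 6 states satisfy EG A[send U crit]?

A[send U crit]: least fixpoint, start Z0 = Sat(crit) = {0, 1}, add states in Sat(send) with every successor in Z. Already a fixed point.
Sat(A[send U crit]) = {0, 1}
EG A[send U crit]: greatest fixpoint, start Z0 = {0, 1}, keep only states in Sat with some successor in Z. Already a fixed point.
Sat(EG A[send U crit]) = {0, 1}
|Sat(EG A[send U crit])| = |{0, 1}| = 2.

2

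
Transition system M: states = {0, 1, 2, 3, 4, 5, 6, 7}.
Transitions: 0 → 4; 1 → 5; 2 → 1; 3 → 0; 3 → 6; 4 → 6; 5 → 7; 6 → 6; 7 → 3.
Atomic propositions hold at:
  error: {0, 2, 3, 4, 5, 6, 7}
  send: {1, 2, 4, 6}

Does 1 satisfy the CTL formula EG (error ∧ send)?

No

Sat(error ∧ send) = {2, 4, 6}
EG (error ∧ send): greatest fixpoint, start Z0 = {2, 4, 6}, keep only states in Sat with some successor in Z. Z1 = {4, 6}; fixed.
Sat(EG (error ∧ send)) = {4, 6}
1 ∉ Sat(EG (error ∧ send)) = {4, 6}, so the formula does not hold at 1.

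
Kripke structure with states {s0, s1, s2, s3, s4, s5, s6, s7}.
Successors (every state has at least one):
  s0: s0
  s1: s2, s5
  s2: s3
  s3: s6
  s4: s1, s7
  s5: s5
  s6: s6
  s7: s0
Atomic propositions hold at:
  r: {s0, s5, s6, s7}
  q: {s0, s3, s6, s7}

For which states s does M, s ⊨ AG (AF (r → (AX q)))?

Sat(AX q) = {s : every successor in {s0, s3, s6, s7}} = {s0, s2, s3, s6, s7}
Sat(r → (AX q)) = {s0, s1, s2, s3, s4, s6, s7}
AF (r → (AX q)): least fixpoint, start Z0 = {s0, s1, s2, s3, s4, s6, s7}, add states with every successor in Z. Already a fixed point.
Sat(AF (r → (AX q))) = {s0, s1, s2, s3, s4, s6, s7}
AG (AF (r → (AX q))): greatest fixpoint, start Z0 = {s0, s1, s2, s3, s4, s6, s7}, keep only states in Sat with every successor in Z. Z1 = {s0, s2, s3, s4, s6, s7}; Z2 = {s0, s2, s3, s6, s7}; fixed.
Sat(AG (AF (r → (AX q)))) = {s0, s2, s3, s6, s7}

{s0, s2, s3, s6, s7}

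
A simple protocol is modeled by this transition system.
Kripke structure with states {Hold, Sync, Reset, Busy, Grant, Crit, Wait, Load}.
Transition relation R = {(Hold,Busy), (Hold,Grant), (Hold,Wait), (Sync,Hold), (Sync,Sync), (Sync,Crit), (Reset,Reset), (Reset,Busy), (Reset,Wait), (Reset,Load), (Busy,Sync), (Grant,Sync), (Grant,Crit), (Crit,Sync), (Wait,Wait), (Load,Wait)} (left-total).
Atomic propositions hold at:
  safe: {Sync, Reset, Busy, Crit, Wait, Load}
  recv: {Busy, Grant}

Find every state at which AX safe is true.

{Reset, Busy, Grant, Crit, Wait, Load}

Sat(AX safe) = {s : every successor in {Sync, Reset, Busy, Crit, Wait, Load}} = {Reset, Busy, Grant, Crit, Wait, Load}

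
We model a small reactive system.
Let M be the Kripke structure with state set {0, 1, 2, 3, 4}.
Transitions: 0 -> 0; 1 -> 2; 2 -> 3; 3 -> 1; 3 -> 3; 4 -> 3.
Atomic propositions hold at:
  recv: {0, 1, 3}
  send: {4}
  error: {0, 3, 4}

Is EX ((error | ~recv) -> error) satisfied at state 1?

Sat(~recv) = {2, 4}
Sat(error | ~recv) = {0, 2, 3, 4}
Sat((error | ~recv) -> error) = {0, 1, 3, 4}
Sat(EX ((error | ~recv) -> error)) = {s : some successor in {0, 1, 3, 4}} = {0, 2, 3, 4}
1 ∉ Sat(EX ((error | ~recv) -> error)) = {0, 2, 3, 4}, so the formula does not hold at 1.

No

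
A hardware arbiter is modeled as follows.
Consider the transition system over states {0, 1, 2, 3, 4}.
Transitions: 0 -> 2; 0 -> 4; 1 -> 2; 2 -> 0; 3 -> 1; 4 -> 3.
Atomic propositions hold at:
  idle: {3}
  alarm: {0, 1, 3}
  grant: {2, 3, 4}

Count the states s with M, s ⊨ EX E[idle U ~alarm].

2

Sat(~alarm) = {2, 4}
E[idle U ~alarm]: least fixpoint, start Z0 = Sat(~alarm) = {2, 4}, add states in Sat(idle) with some successor in Z. Already a fixed point.
Sat(E[idle U ~alarm]) = {2, 4}
Sat(EX E[idle U ~alarm]) = {s : some successor in {2, 4}} = {0, 1}
|Sat(EX E[idle U ~alarm])| = |{0, 1}| = 2.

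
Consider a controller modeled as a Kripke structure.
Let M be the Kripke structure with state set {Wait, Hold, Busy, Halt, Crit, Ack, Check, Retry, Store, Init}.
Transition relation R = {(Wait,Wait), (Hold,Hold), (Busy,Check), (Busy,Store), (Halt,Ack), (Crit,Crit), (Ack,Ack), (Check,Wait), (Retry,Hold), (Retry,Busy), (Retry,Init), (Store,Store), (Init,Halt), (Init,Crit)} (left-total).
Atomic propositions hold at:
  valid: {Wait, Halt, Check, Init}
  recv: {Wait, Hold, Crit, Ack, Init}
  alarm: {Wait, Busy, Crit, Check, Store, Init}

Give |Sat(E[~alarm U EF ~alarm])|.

5

Sat(~alarm) = {Hold, Halt, Ack, Retry}
EF ~alarm: least fixpoint, start Z0 = {Hold, Halt, Ack, Retry}, add states with some successor in Z. Z1 = {Hold, Halt, Ack, Retry, Init}; fixed.
Sat(EF ~alarm) = {Hold, Halt, Ack, Retry, Init}
E[~alarm U EF ~alarm]: least fixpoint, start Z0 = Sat(EF ~alarm) = {Hold, Halt, Ack, Retry, Init}, add states in Sat(~alarm) with some successor in Z. Already a fixed point.
Sat(E[~alarm U EF ~alarm]) = {Hold, Halt, Ack, Retry, Init}
|Sat(E[~alarm U EF ~alarm])| = |{Hold, Halt, Ack, Retry, Init}| = 5.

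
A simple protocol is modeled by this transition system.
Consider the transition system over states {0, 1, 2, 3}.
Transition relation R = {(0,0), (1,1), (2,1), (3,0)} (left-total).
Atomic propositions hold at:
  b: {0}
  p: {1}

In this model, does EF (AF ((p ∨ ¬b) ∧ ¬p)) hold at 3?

Yes

Sat(¬b) = {1, 2, 3}
Sat(p ∨ ¬b) = {1, 2, 3}
Sat(¬p) = {0, 2, 3}
Sat((p ∨ ¬b) ∧ ¬p) = {2, 3}
AF ((p ∨ ¬b) ∧ ¬p): least fixpoint, start Z0 = {2, 3}, add states with every successor in Z. Already a fixed point.
Sat(AF ((p ∨ ¬b) ∧ ¬p)) = {2, 3}
EF (AF ((p ∨ ¬b) ∧ ¬p)): least fixpoint, start Z0 = {2, 3}, add states with some successor in Z. Already a fixed point.
Sat(EF (AF ((p ∨ ¬b) ∧ ¬p))) = {2, 3}
3 ∈ Sat(EF (AF ((p ∨ ¬b) ∧ ¬p))) = {2, 3}, so the formula holds at 3.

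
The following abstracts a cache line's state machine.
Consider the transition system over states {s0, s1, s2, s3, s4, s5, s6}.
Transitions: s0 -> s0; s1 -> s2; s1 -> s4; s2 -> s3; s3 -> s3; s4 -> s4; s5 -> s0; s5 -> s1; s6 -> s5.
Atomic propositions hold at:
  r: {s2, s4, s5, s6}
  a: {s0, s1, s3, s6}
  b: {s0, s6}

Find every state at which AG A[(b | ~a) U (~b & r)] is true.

{s4}

Sat(~a) = {s2, s4, s5}
Sat(b | ~a) = {s0, s2, s4, s5, s6}
Sat(~b) = {s1, s2, s3, s4, s5}
Sat(~b & r) = {s2, s4, s5}
A[(b | ~a) U (~b & r)]: least fixpoint, start Z0 = Sat((~b & r)) = {s2, s4, s5}, add states in Sat(b | ~a) with every successor in Z. Z1 = {s2, s4, s5, s6}; fixed.
Sat(A[(b | ~a) U (~b & r)]) = {s2, s4, s5, s6}
AG A[(b | ~a) U (~b & r)]: greatest fixpoint, start Z0 = {s2, s4, s5, s6}, keep only states in Sat with every successor in Z. Z1 = {s4, s6}; Z2 = {s4}; fixed.
Sat(AG A[(b | ~a) U (~b & r)]) = {s4}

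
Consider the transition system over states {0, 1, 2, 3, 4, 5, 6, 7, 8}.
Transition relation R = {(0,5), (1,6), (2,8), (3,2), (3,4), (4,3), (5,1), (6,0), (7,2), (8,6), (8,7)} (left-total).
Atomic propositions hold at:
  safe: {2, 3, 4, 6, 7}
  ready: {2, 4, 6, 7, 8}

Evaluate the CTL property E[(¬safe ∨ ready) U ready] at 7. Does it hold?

Sat(¬safe) = {0, 1, 5, 8}
Sat(¬safe ∨ ready) = {0, 1, 2, 4, 5, 6, 7, 8}
E[(¬safe ∨ ready) U ready]: least fixpoint, start Z0 = Sat(ready) = {2, 4, 6, 7, 8}, add states in Sat(¬safe ∨ ready) with some successor in Z. Z1 = {1, 2, 4, 6, 7, 8}; Z2 = {1, 2, 4, 5, 6, 7, 8}; Z3 = {0, 1, 2, 4, 5, 6, 7, 8}; fixed.
Sat(E[(¬safe ∨ ready) U ready]) = {0, 1, 2, 4, 5, 6, 7, 8}
7 ∈ Sat(E[(¬safe ∨ ready) U ready]) = {0, 1, 2, 4, 5, 6, 7, 8}, so the formula holds at 7.

Yes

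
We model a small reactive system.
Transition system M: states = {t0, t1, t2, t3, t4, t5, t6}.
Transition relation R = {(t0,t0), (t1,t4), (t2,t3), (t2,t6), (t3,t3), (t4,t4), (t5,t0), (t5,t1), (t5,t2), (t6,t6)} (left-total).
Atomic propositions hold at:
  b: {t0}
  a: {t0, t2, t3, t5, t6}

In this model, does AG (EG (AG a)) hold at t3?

Yes

AG a: greatest fixpoint, start Z0 = {t0, t2, t3, t5, t6}, keep only states in Sat with every successor in Z. Z1 = {t0, t2, t3, t6}; fixed.
Sat(AG a) = {t0, t2, t3, t6}
EG (AG a): greatest fixpoint, start Z0 = {t0, t2, t3, t6}, keep only states in Sat with some successor in Z. Already a fixed point.
Sat(EG (AG a)) = {t0, t2, t3, t6}
AG (EG (AG a)): greatest fixpoint, start Z0 = {t0, t2, t3, t6}, keep only states in Sat with every successor in Z. Already a fixed point.
Sat(AG (EG (AG a))) = {t0, t2, t3, t6}
t3 ∈ Sat(AG (EG (AG a))) = {t0, t2, t3, t6}, so the formula holds at t3.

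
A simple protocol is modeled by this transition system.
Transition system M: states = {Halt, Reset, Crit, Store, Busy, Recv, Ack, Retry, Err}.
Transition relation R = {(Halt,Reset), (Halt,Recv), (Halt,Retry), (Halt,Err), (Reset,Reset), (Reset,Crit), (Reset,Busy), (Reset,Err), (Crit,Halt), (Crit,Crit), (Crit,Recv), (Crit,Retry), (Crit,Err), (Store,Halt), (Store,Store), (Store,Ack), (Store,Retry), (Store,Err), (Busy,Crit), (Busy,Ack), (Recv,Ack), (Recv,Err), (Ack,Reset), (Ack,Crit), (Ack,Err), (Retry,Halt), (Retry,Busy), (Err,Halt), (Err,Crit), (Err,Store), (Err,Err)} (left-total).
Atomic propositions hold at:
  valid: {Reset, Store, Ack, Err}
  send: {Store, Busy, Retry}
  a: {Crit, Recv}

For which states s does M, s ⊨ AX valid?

Sat(AX valid) = {s : every successor in {Reset, Store, Ack, Err}} = {Recv}

{Recv}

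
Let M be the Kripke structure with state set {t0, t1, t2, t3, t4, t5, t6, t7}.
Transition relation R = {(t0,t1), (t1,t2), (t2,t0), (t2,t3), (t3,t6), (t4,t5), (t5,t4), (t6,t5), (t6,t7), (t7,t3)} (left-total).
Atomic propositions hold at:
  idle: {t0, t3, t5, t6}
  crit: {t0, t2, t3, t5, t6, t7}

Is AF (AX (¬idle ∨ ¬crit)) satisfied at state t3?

Sat(¬idle) = {t1, t2, t4, t7}
Sat(¬crit) = {t1, t4}
Sat(¬idle ∨ ¬crit) = {t1, t2, t4, t7}
Sat(AX (¬idle ∨ ¬crit)) = {s : every successor in {t1, t2, t4, t7}} = {t0, t1, t5}
AF (AX (¬idle ∨ ¬crit)): least fixpoint, start Z0 = {t0, t1, t5}, add states with every successor in Z. Z1 = {t0, t1, t4, t5}; fixed.
Sat(AF (AX (¬idle ∨ ¬crit))) = {t0, t1, t4, t5}
t3 ∉ Sat(AF (AX (¬idle ∨ ¬crit))) = {t0, t1, t4, t5}, so the formula does not hold at t3.

No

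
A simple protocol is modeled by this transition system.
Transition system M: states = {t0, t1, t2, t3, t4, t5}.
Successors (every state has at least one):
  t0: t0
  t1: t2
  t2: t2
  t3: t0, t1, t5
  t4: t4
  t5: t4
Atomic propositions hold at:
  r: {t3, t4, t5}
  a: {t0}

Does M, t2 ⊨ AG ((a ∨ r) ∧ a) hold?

Sat(a ∨ r) = {t0, t3, t4, t5}
Sat((a ∨ r) ∧ a) = {t0}
AG ((a ∨ r) ∧ a): greatest fixpoint, start Z0 = {t0}, keep only states in Sat with every successor in Z. Already a fixed point.
Sat(AG ((a ∨ r) ∧ a)) = {t0}
t2 ∉ Sat(AG ((a ∨ r) ∧ a)) = {t0}, so the formula does not hold at t2.

No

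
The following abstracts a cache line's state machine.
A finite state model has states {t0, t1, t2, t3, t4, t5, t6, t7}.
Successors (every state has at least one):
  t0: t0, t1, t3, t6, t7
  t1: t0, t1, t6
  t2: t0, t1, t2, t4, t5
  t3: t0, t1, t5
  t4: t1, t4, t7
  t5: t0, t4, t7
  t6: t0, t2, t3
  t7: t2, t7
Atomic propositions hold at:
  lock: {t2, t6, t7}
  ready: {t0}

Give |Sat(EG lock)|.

EG lock: greatest fixpoint, start Z0 = {t2, t6, t7}, keep only states in Sat with some successor in Z. Already a fixed point.
Sat(EG lock) = {t2, t6, t7}
|Sat(EG lock)| = |{t2, t6, t7}| = 3.

3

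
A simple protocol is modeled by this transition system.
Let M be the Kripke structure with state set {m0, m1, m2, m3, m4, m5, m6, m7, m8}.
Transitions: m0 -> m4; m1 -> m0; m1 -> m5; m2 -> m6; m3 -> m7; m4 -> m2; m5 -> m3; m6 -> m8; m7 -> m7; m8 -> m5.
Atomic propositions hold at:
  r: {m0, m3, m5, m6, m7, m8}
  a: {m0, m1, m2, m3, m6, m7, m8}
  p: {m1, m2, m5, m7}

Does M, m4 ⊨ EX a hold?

Sat(EX a) = {s : some successor in {m0, m1, m2, m3, m6, m7, m8}} = {m1, m2, m3, m4, m5, m6, m7}
m4 ∈ Sat(EX a) = {m1, m2, m3, m4, m5, m6, m7}, so the formula holds at m4.

Yes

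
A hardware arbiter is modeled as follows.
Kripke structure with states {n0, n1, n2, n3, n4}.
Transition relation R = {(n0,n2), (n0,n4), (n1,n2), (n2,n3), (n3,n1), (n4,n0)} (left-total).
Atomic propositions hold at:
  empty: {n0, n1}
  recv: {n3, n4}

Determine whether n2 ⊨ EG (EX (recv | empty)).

No

Sat(recv | empty) = {n0, n1, n3, n4}
Sat(EX (recv | empty)) = {s : some successor in {n0, n1, n3, n4}} = {n0, n2, n3, n4}
EG (EX (recv | empty)): greatest fixpoint, start Z0 = {n0, n2, n3, n4}, keep only states in Sat with some successor in Z. Z1 = {n0, n2, n4}; Z2 = {n0, n4}; fixed.
Sat(EG (EX (recv | empty))) = {n0, n4}
n2 ∉ Sat(EG (EX (recv | empty))) = {n0, n4}, so the formula does not hold at n2.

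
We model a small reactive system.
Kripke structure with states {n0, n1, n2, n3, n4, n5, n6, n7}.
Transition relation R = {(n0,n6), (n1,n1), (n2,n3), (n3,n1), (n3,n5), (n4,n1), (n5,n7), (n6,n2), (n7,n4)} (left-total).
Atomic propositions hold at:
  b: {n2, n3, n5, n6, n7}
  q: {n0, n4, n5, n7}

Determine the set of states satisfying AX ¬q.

Sat(¬q) = {n1, n2, n3, n6}
Sat(AX ¬q) = {s : every successor in {n1, n2, n3, n6}} = {n0, n1, n2, n4, n6}

{n0, n1, n2, n4, n6}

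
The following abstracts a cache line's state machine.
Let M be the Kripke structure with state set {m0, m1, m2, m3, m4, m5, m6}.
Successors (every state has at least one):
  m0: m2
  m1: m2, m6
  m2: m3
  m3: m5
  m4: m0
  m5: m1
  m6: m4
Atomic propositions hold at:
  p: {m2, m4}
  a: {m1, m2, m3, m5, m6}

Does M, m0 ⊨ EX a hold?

Sat(EX a) = {s : some successor in {m1, m2, m3, m5, m6}} = {m0, m1, m2, m3, m5}
m0 ∈ Sat(EX a) = {m0, m1, m2, m3, m5}, so the formula holds at m0.

Yes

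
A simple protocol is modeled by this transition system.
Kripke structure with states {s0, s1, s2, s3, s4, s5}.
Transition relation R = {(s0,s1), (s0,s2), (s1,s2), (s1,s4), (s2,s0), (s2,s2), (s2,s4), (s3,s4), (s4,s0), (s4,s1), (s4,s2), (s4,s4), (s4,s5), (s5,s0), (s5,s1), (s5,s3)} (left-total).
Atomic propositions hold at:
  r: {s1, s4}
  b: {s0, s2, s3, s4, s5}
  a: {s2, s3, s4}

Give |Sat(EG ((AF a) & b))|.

AF a: least fixpoint, start Z0 = {s2, s3, s4}, add states with every successor in Z. Z1 = {s1, s2, s3, s4}; Z2 = {s0, s1, s2, s3, s4}; Z3 = {s0, s1, s2, s3, s4, s5}; fixed.
Sat(AF a) = {s0, s1, s2, s3, s4, s5}
Sat((AF a) & b) = {s0, s2, s3, s4, s5}
EG ((AF a) & b): greatest fixpoint, start Z0 = {s0, s2, s3, s4, s5}, keep only states in Sat with some successor in Z. Already a fixed point.
Sat(EG ((AF a) & b)) = {s0, s2, s3, s4, s5}
|Sat(EG ((AF a) & b))| = |{s0, s2, s3, s4, s5}| = 5.

5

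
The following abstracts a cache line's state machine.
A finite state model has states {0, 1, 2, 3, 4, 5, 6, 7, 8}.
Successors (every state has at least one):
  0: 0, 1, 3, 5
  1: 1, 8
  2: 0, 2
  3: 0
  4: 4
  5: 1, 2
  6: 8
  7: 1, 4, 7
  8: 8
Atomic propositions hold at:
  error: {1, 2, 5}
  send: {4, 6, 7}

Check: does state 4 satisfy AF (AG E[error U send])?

Yes

E[error U send]: least fixpoint, start Z0 = Sat(send) = {4, 6, 7}, add states in Sat(error) with some successor in Z. Already a fixed point.
Sat(E[error U send]) = {4, 6, 7}
AG E[error U send]: greatest fixpoint, start Z0 = {4, 6, 7}, keep only states in Sat with every successor in Z. Z1 = {4}; fixed.
Sat(AG E[error U send]) = {4}
AF (AG E[error U send]): least fixpoint, start Z0 = {4}, add states with every successor in Z. Already a fixed point.
Sat(AF (AG E[error U send])) = {4}
4 ∈ Sat(AF (AG E[error U send])) = {4}, so the formula holds at 4.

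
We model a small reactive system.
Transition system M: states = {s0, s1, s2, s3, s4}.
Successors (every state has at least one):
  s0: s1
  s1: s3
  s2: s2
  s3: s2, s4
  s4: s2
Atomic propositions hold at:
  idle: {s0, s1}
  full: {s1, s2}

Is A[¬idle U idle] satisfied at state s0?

Yes

Sat(¬idle) = {s2, s3, s4}
A[¬idle U idle]: least fixpoint, start Z0 = Sat(idle) = {s0, s1}, add states in Sat(¬idle) with every successor in Z. Already a fixed point.
Sat(A[¬idle U idle]) = {s0, s1}
s0 ∈ Sat(A[¬idle U idle]) = {s0, s1}, so the formula holds at s0.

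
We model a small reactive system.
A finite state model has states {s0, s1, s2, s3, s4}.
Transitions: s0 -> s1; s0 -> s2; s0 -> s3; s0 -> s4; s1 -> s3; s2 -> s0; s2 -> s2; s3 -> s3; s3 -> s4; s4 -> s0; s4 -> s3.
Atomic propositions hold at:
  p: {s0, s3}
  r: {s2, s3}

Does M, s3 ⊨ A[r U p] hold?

Yes

A[r U p]: least fixpoint, start Z0 = Sat(p) = {s0, s3}, add states in Sat(r) with every successor in Z. Already a fixed point.
Sat(A[r U p]) = {s0, s3}
s3 ∈ Sat(A[r U p]) = {s0, s3}, so the formula holds at s3.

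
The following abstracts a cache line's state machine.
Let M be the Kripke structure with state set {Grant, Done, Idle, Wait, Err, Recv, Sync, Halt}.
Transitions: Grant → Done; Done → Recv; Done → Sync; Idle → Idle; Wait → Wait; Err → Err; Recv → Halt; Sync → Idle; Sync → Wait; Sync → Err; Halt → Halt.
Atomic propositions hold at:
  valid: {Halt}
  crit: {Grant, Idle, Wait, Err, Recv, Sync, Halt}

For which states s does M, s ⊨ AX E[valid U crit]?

E[valid U crit]: least fixpoint, start Z0 = Sat(crit) = {Grant, Idle, Wait, Err, Recv, Sync, Halt}, add states in Sat(valid) with some successor in Z. Already a fixed point.
Sat(E[valid U crit]) = {Grant, Idle, Wait, Err, Recv, Sync, Halt}
Sat(AX E[valid U crit]) = {s : every successor in {Grant, Idle, Wait, Err, Recv, Sync, Halt}} = {Done, Idle, Wait, Err, Recv, Sync, Halt}

{Done, Idle, Wait, Err, Recv, Sync, Halt}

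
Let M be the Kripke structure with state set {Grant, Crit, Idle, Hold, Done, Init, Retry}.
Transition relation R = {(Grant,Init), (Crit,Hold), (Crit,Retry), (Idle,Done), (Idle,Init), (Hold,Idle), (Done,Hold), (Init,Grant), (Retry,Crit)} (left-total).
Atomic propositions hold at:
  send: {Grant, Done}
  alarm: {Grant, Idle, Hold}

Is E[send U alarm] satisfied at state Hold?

Yes

E[send U alarm]: least fixpoint, start Z0 = Sat(alarm) = {Grant, Idle, Hold}, add states in Sat(send) with some successor in Z. Z1 = {Grant, Idle, Hold, Done}; fixed.
Sat(E[send U alarm]) = {Grant, Idle, Hold, Done}
Hold ∈ Sat(E[send U alarm]) = {Grant, Idle, Hold, Done}, so the formula holds at Hold.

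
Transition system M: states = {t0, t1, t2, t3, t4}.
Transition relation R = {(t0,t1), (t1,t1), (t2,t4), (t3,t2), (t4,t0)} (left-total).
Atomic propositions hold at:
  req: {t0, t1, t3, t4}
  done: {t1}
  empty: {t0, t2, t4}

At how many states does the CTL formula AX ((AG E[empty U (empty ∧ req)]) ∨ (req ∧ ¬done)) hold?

Sat(empty ∧ req) = {t0, t4}
E[empty U (empty ∧ req)]: least fixpoint, start Z0 = Sat((empty ∧ req)) = {t0, t4}, add states in Sat(empty) with some successor in Z. Z1 = {t0, t2, t4}; fixed.
Sat(E[empty U (empty ∧ req)]) = {t0, t2, t4}
AG E[empty U (empty ∧ req)]: greatest fixpoint, start Z0 = {t0, t2, t4}, keep only states in Sat with every successor in Z. Z1 = {t2, t4}; Z2 = {t2}; Z3 = ∅; fixed.
Sat(AG E[empty U (empty ∧ req)]) = ∅
Sat(¬done) = {t0, t2, t3, t4}
Sat(req ∧ ¬done) = {t0, t3, t4}
Sat((AG E[empty U (empty ∧ req)]) ∨ (req ∧ ¬done)) = {t0, t3, t4}
Sat(AX ((AG E[empty U (empty ∧ req)]) ∨ (req ∧ ¬done))) = {s : every successor in {t0, t3, t4}} = {t2, t4}
|Sat(AX ((AG E[empty U (empty ∧ req)]) ∨ (req ∧ ¬done)))| = |{t2, t4}| = 2.

2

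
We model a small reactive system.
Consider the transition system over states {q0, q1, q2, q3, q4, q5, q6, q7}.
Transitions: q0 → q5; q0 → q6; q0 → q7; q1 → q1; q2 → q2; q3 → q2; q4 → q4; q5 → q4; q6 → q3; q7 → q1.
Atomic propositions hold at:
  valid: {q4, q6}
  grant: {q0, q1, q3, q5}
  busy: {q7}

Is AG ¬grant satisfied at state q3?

No

Sat(¬grant) = {q2, q4, q6, q7}
AG ¬grant: greatest fixpoint, start Z0 = {q2, q4, q6, q7}, keep only states in Sat with every successor in Z. Z1 = {q2, q4}; fixed.
Sat(AG ¬grant) = {q2, q4}
q3 ∉ Sat(AG ¬grant) = {q2, q4}, so the formula does not hold at q3.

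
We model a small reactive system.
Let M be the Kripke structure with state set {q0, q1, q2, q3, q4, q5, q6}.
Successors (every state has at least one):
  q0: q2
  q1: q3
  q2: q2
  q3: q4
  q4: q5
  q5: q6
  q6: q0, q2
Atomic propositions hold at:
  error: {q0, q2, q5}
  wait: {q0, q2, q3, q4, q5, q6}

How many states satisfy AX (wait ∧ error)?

4

Sat(wait ∧ error) = {q0, q2, q5}
Sat(AX (wait ∧ error)) = {s : every successor in {q0, q2, q5}} = {q0, q2, q4, q6}
|Sat(AX (wait ∧ error))| = |{q0, q2, q4, q6}| = 4.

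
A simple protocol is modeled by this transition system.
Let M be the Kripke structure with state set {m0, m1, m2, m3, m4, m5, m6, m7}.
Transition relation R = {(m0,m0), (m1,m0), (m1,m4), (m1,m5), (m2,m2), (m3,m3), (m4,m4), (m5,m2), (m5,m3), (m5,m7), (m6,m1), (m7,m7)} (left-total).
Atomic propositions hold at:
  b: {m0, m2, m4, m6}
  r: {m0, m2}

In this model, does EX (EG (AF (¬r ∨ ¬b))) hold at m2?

Sat(¬r) = {m1, m3, m4, m5, m6, m7}
Sat(¬b) = {m1, m3, m5, m7}
Sat(¬r ∨ ¬b) = {m1, m3, m4, m5, m6, m7}
AF (¬r ∨ ¬b): least fixpoint, start Z0 = {m1, m3, m4, m5, m6, m7}, add states with every successor in Z. Already a fixed point.
Sat(AF (¬r ∨ ¬b)) = {m1, m3, m4, m5, m6, m7}
EG (AF (¬r ∨ ¬b)): greatest fixpoint, start Z0 = {m1, m3, m4, m5, m6, m7}, keep only states in Sat with some successor in Z. Already a fixed point.
Sat(EG (AF (¬r ∨ ¬b))) = {m1, m3, m4, m5, m6, m7}
Sat(EX (EG (AF (¬r ∨ ¬b)))) = {s : some successor in {m1, m3, m4, m5, m6, m7}} = {m1, m3, m4, m5, m6, m7}
m2 ∉ Sat(EX (EG (AF (¬r ∨ ¬b)))) = {m1, m3, m4, m5, m6, m7}, so the formula does not hold at m2.

No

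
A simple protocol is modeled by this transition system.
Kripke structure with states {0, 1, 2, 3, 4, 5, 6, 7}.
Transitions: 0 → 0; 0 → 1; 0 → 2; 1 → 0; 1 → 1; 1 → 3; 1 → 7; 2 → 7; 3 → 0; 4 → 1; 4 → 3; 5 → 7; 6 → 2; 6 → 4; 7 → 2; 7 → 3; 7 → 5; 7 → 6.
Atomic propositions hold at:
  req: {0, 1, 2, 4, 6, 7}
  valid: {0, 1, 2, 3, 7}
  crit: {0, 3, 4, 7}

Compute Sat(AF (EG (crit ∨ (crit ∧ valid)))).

{0, 2, 3, 4, 5, 6, 7}

Sat(crit ∧ valid) = {0, 3, 7}
Sat(crit ∨ (crit ∧ valid)) = {0, 3, 4, 7}
EG (crit ∨ (crit ∧ valid)): greatest fixpoint, start Z0 = {0, 3, 4, 7}, keep only states in Sat with some successor in Z. Already a fixed point.
Sat(EG (crit ∨ (crit ∧ valid))) = {0, 3, 4, 7}
AF (EG (crit ∨ (crit ∧ valid))): least fixpoint, start Z0 = {0, 3, 4, 7}, add states with every successor in Z. Z1 = {0, 2, 3, 4, 5, 7}; Z2 = {0, 2, 3, 4, 5, 6, 7}; fixed.
Sat(AF (EG (crit ∨ (crit ∧ valid)))) = {0, 2, 3, 4, 5, 6, 7}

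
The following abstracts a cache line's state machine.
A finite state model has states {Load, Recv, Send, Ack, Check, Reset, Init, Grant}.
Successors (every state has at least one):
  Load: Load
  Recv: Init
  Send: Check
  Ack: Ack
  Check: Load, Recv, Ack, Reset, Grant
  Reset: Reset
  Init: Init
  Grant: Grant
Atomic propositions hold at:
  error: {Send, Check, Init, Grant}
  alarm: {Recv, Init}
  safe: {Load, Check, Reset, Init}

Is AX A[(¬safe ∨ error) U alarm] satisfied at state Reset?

Sat(¬safe) = {Recv, Send, Ack, Grant}
Sat(¬safe ∨ error) = {Recv, Send, Ack, Check, Init, Grant}
A[(¬safe ∨ error) U alarm]: least fixpoint, start Z0 = Sat(alarm) = {Recv, Init}, add states in Sat(¬safe ∨ error) with every successor in Z. Already a fixed point.
Sat(A[(¬safe ∨ error) U alarm]) = {Recv, Init}
Sat(AX A[(¬safe ∨ error) U alarm]) = {s : every successor in {Recv, Init}} = {Recv, Init}
Reset ∉ Sat(AX A[(¬safe ∨ error) U alarm]) = {Recv, Init}, so the formula does not hold at Reset.

No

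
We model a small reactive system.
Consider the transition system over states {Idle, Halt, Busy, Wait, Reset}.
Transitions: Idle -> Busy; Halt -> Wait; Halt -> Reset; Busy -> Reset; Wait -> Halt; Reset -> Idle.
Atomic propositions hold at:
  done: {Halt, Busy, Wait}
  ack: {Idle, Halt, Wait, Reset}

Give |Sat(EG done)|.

2

EG done: greatest fixpoint, start Z0 = {Halt, Busy, Wait}, keep only states in Sat with some successor in Z. Z1 = {Halt, Wait}; fixed.
Sat(EG done) = {Halt, Wait}
|Sat(EG done)| = |{Halt, Wait}| = 2.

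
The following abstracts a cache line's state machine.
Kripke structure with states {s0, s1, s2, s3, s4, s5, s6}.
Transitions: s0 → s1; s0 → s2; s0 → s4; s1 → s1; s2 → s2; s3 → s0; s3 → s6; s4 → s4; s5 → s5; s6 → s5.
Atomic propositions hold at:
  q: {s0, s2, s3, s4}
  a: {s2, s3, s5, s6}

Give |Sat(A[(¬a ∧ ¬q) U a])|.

4

Sat(¬a) = {s0, s1, s4}
Sat(¬q) = {s1, s5, s6}
Sat(¬a ∧ ¬q) = {s1}
A[(¬a ∧ ¬q) U a]: least fixpoint, start Z0 = Sat(a) = {s2, s3, s5, s6}, add states in Sat(¬a ∧ ¬q) with every successor in Z. Already a fixed point.
Sat(A[(¬a ∧ ¬q) U a]) = {s2, s3, s5, s6}
|Sat(A[(¬a ∧ ¬q) U a])| = |{s2, s3, s5, s6}| = 4.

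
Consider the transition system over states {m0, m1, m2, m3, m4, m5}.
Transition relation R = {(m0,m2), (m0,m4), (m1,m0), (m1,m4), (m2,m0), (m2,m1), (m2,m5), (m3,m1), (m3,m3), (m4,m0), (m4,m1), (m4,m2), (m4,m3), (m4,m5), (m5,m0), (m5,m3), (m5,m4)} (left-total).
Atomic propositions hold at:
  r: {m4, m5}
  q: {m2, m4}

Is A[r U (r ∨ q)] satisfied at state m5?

Yes

Sat(r ∨ q) = {m2, m4, m5}
A[r U (r ∨ q)]: least fixpoint, start Z0 = Sat((r ∨ q)) = {m2, m4, m5}, add states in Sat(r) with every successor in Z. Already a fixed point.
Sat(A[r U (r ∨ q)]) = {m2, m4, m5}
m5 ∈ Sat(A[r U (r ∨ q)]) = {m2, m4, m5}, so the formula holds at m5.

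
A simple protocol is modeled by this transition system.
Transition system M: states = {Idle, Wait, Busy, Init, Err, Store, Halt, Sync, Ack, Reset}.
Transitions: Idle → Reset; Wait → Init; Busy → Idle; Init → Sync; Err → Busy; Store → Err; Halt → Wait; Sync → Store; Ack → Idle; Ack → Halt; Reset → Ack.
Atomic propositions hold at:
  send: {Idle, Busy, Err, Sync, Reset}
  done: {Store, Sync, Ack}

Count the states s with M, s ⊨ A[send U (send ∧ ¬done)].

Sat(¬done) = {Idle, Wait, Busy, Init, Err, Halt, Reset}
Sat(send ∧ ¬done) = {Idle, Busy, Err, Reset}
A[send U (send ∧ ¬done)]: least fixpoint, start Z0 = Sat((send ∧ ¬done)) = {Idle, Busy, Err, Reset}, add states in Sat(send) with every successor in Z. Already a fixed point.
Sat(A[send U (send ∧ ¬done)]) = {Idle, Busy, Err, Reset}
|Sat(A[send U (send ∧ ¬done)])| = |{Idle, Busy, Err, Reset}| = 4.

4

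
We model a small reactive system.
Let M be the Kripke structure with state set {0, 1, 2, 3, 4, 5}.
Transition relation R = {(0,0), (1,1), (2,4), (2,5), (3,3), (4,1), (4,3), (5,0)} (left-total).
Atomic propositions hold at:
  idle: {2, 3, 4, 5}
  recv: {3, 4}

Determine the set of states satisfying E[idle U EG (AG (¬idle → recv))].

{2, 3, 4}

Sat(¬idle) = {0, 1}
Sat(¬idle → recv) = {2, 3, 4, 5}
AG (¬idle → recv): greatest fixpoint, start Z0 = {2, 3, 4, 5}, keep only states in Sat with every successor in Z. Z1 = {2, 3}; Z2 = {3}; fixed.
Sat(AG (¬idle → recv)) = {3}
EG (AG (¬idle → recv)): greatest fixpoint, start Z0 = {3}, keep only states in Sat with some successor in Z. Already a fixed point.
Sat(EG (AG (¬idle → recv))) = {3}
E[idle U EG (AG (¬idle → recv))]: least fixpoint, start Z0 = Sat(EG (AG (¬idle → recv))) = {3}, add states in Sat(idle) with some successor in Z. Z1 = {3, 4}; Z2 = {2, 3, 4}; fixed.
Sat(E[idle U EG (AG (¬idle → recv))]) = {2, 3, 4}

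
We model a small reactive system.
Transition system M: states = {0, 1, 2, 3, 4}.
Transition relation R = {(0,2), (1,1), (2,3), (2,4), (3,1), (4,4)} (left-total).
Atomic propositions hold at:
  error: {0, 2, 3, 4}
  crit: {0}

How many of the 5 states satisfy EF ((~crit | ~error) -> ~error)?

Sat(~crit) = {1, 2, 3, 4}
Sat(~error) = {1}
Sat(~crit | ~error) = {1, 2, 3, 4}
Sat((~crit | ~error) -> ~error) = {0, 1}
EF ((~crit | ~error) -> ~error): least fixpoint, start Z0 = {0, 1}, add states with some successor in Z. Z1 = {0, 1, 3}; Z2 = {0, 1, 2, 3}; fixed.
Sat(EF ((~crit | ~error) -> ~error)) = {0, 1, 2, 3}
|Sat(EF ((~crit | ~error) -> ~error))| = |{0, 1, 2, 3}| = 4.

4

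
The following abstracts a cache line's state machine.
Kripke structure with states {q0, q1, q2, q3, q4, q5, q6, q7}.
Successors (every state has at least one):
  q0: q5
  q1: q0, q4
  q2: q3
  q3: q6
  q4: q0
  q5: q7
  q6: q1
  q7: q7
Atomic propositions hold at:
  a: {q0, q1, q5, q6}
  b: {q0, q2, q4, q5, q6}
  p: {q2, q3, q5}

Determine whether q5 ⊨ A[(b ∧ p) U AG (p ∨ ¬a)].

Sat(b ∧ p) = {q2, q5}
Sat(¬a) = {q2, q3, q4, q7}
Sat(p ∨ ¬a) = {q2, q3, q4, q5, q7}
AG (p ∨ ¬a): greatest fixpoint, start Z0 = {q2, q3, q4, q5, q7}, keep only states in Sat with every successor in Z. Z1 = {q2, q5, q7}; Z2 = {q5, q7}; fixed.
Sat(AG (p ∨ ¬a)) = {q5, q7}
A[(b ∧ p) U AG (p ∨ ¬a)]: least fixpoint, start Z0 = Sat(AG (p ∨ ¬a)) = {q5, q7}, add states in Sat(b ∧ p) with every successor in Z. Already a fixed point.
Sat(A[(b ∧ p) U AG (p ∨ ¬a)]) = {q5, q7}
q5 ∈ Sat(A[(b ∧ p) U AG (p ∨ ¬a)]) = {q5, q7}, so the formula holds at q5.

Yes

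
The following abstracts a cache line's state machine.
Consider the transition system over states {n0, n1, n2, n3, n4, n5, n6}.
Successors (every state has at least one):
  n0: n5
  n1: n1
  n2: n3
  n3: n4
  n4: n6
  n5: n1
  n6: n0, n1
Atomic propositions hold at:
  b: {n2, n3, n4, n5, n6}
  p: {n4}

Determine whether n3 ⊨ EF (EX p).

Yes

Sat(EX p) = {s : some successor in {n4}} = {n3}
EF (EX p): least fixpoint, start Z0 = {n3}, add states with some successor in Z. Z1 = {n2, n3}; fixed.
Sat(EF (EX p)) = {n2, n3}
n3 ∈ Sat(EF (EX p)) = {n2, n3}, so the formula holds at n3.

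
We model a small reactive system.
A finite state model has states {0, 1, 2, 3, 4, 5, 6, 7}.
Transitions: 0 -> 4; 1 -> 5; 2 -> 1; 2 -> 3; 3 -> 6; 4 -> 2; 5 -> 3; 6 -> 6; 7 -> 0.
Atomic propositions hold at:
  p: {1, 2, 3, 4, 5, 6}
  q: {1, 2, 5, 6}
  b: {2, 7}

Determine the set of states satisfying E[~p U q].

{1, 2, 5, 6}

Sat(~p) = {0, 7}
E[~p U q]: least fixpoint, start Z0 = Sat(q) = {1, 2, 5, 6}, add states in Sat(~p) with some successor in Z. Already a fixed point.
Sat(E[~p U q]) = {1, 2, 5, 6}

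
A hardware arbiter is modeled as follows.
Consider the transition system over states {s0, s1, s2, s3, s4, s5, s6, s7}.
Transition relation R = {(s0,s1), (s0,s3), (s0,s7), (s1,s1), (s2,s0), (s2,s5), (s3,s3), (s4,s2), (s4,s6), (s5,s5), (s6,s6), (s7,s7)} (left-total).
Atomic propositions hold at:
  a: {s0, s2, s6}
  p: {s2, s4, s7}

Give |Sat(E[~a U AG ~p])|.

Sat(~a) = {s1, s3, s4, s5, s7}
Sat(~p) = {s0, s1, s3, s5, s6}
AG ~p: greatest fixpoint, start Z0 = {s0, s1, s3, s5, s6}, keep only states in Sat with every successor in Z. Z1 = {s1, s3, s5, s6}; fixed.
Sat(AG ~p) = {s1, s3, s5, s6}
E[~a U AG ~p]: least fixpoint, start Z0 = Sat(AG ~p) = {s1, s3, s5, s6}, add states in Sat(~a) with some successor in Z. Z1 = {s1, s3, s4, s5, s6}; fixed.
Sat(E[~a U AG ~p]) = {s1, s3, s4, s5, s6}
|Sat(E[~a U AG ~p])| = |{s1, s3, s4, s5, s6}| = 5.

5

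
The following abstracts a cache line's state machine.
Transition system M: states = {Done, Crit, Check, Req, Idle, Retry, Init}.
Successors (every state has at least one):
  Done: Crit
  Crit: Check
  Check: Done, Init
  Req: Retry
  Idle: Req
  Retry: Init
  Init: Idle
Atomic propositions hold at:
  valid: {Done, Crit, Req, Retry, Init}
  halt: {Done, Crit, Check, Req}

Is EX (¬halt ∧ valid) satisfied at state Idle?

No

Sat(¬halt) = {Idle, Retry, Init}
Sat(¬halt ∧ valid) = {Retry, Init}
Sat(EX (¬halt ∧ valid)) = {s : some successor in {Retry, Init}} = {Check, Req, Retry}
Idle ∉ Sat(EX (¬halt ∧ valid)) = {Check, Req, Retry}, so the formula does not hold at Idle.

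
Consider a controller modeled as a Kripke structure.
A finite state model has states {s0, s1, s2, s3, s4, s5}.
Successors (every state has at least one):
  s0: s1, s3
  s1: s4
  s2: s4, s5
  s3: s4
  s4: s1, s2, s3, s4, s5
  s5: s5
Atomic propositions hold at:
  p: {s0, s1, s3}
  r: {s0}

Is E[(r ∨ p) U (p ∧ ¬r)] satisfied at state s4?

No

Sat(r ∨ p) = {s0, s1, s3}
Sat(¬r) = {s1, s2, s3, s4, s5}
Sat(p ∧ ¬r) = {s1, s3}
E[(r ∨ p) U (p ∧ ¬r)]: least fixpoint, start Z0 = Sat((p ∧ ¬r)) = {s1, s3}, add states in Sat(r ∨ p) with some successor in Z. Z1 = {s0, s1, s3}; fixed.
Sat(E[(r ∨ p) U (p ∧ ¬r)]) = {s0, s1, s3}
s4 ∉ Sat(E[(r ∨ p) U (p ∧ ¬r)]) = {s0, s1, s3}, so the formula does not hold at s4.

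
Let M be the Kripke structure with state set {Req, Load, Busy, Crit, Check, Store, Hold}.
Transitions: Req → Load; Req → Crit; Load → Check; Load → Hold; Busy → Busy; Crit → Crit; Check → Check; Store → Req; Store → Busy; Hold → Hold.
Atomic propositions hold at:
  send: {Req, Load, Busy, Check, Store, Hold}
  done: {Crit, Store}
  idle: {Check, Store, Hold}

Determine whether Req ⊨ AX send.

No

Sat(AX send) = {s : every successor in {Req, Load, Busy, Check, Store, Hold}} = {Load, Busy, Check, Store, Hold}
Req ∉ Sat(AX send) = {Load, Busy, Check, Store, Hold}, so the formula does not hold at Req.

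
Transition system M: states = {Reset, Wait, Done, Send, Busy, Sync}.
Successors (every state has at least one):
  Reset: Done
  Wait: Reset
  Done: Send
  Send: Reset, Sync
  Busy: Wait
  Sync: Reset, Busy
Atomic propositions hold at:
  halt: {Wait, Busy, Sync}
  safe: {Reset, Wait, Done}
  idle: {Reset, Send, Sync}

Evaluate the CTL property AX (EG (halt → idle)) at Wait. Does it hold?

Sat(halt → idle) = {Reset, Done, Send, Sync}
EG (halt → idle): greatest fixpoint, start Z0 = {Reset, Done, Send, Sync}, keep only states in Sat with some successor in Z. Already a fixed point.
Sat(EG (halt → idle)) = {Reset, Done, Send, Sync}
Sat(AX (EG (halt → idle))) = {s : every successor in {Reset, Done, Send, Sync}} = {Reset, Wait, Done, Send}
Wait ∈ Sat(AX (EG (halt → idle))) = {Reset, Wait, Done, Send}, so the formula holds at Wait.

Yes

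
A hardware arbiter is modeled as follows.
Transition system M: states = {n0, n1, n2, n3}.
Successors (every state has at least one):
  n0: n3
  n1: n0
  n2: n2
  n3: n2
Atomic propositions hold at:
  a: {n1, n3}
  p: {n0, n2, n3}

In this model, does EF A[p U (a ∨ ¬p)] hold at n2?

No

Sat(¬p) = {n1}
Sat(a ∨ ¬p) = {n1, n3}
A[p U (a ∨ ¬p)]: least fixpoint, start Z0 = Sat((a ∨ ¬p)) = {n1, n3}, add states in Sat(p) with every successor in Z. Z1 = {n0, n1, n3}; fixed.
Sat(A[p U (a ∨ ¬p)]) = {n0, n1, n3}
EF A[p U (a ∨ ¬p)]: least fixpoint, start Z0 = {n0, n1, n3}, add states with some successor in Z. Already a fixed point.
Sat(EF A[p U (a ∨ ¬p)]) = {n0, n1, n3}
n2 ∉ Sat(EF A[p U (a ∨ ¬p)]) = {n0, n1, n3}, so the formula does not hold at n2.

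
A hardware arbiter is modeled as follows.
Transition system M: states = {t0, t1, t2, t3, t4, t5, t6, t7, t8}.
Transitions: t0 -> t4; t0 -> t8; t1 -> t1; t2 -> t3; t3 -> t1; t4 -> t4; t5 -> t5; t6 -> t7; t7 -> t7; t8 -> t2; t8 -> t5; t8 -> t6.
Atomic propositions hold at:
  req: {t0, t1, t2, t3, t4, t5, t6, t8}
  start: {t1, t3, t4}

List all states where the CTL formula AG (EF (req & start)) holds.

Sat(req & start) = {t1, t3, t4}
EF (req & start): least fixpoint, start Z0 = {t1, t3, t4}, add states with some successor in Z. Z1 = {t0, t1, t2, t3, t4}; Z2 = {t0, t1, t2, t3, t4, t8}; fixed.
Sat(EF (req & start)) = {t0, t1, t2, t3, t4, t8}
AG (EF (req & start)): greatest fixpoint, start Z0 = {t0, t1, t2, t3, t4, t8}, keep only states in Sat with every successor in Z. Z1 = {t0, t1, t2, t3, t4}; Z2 = {t1, t2, t3, t4}; fixed.
Sat(AG (EF (req & start))) = {t1, t2, t3, t4}

{t1, t2, t3, t4}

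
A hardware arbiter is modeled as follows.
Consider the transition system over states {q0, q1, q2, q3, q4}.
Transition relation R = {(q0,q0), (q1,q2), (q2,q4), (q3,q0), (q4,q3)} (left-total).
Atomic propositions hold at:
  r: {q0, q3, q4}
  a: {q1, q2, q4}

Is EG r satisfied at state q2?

No

EG r: greatest fixpoint, start Z0 = {q0, q3, q4}, keep only states in Sat with some successor in Z. Already a fixed point.
Sat(EG r) = {q0, q3, q4}
q2 ∉ Sat(EG r) = {q0, q3, q4}, so the formula does not hold at q2.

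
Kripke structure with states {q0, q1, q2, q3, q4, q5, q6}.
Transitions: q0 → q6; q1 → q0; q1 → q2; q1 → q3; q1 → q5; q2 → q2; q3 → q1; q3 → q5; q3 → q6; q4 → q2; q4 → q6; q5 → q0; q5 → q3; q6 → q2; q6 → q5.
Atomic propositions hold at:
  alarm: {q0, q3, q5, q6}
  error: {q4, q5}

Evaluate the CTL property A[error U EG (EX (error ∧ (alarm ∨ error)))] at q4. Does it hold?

No

Sat(alarm ∨ error) = {q0, q3, q4, q5, q6}
Sat(error ∧ (alarm ∨ error)) = {q4, q5}
Sat(EX (error ∧ (alarm ∨ error))) = {s : some successor in {q4, q5}} = {q1, q3, q6}
EG (EX (error ∧ (alarm ∨ error))): greatest fixpoint, start Z0 = {q1, q3, q6}, keep only states in Sat with some successor in Z. Z1 = {q1, q3}; fixed.
Sat(EG (EX (error ∧ (alarm ∨ error)))) = {q1, q3}
A[error U EG (EX (error ∧ (alarm ∨ error)))]: least fixpoint, start Z0 = Sat(EG (EX (error ∧ (alarm ∨ error)))) = {q1, q3}, add states in Sat(error) with every successor in Z. Already a fixed point.
Sat(A[error U EG (EX (error ∧ (alarm ∨ error)))]) = {q1, q3}
q4 ∉ Sat(A[error U EG (EX (error ∧ (alarm ∨ error)))]) = {q1, q3}, so the formula does not hold at q4.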